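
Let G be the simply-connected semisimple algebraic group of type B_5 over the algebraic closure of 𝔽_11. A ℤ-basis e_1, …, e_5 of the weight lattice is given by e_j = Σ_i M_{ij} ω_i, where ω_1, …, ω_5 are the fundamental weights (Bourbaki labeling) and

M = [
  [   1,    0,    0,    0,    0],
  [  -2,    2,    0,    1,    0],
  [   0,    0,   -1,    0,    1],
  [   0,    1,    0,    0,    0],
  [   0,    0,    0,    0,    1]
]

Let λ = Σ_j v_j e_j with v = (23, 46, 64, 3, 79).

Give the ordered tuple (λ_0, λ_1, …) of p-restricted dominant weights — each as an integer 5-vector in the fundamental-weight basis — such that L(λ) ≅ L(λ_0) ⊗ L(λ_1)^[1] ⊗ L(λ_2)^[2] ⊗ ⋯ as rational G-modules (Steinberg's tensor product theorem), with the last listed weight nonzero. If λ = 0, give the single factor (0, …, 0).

Change of basis e → ω: c = M·v where v = (23, 46, 64, 3, 79):
  c_1 = (1)·(23) + (0)·(46) + (0)·(64) + (0)·(3) + (0)·(79) = 23
  c_2 = (-2)·(23) + (2)·(46) + (0)·(64) + (1)·(3) + (0)·(79) = 49
  c_3 = (0)·(23) + (0)·(46) + (-1)·(64) + (0)·(3) + (1)·(79) = 15
  c_4 = (0)·(23) + (1)·(46) + (0)·(64) + (0)·(3) + (0)·(79) = 46
  c_5 = (0)·(23) + (0)·(46) + (0)·(64) + (0)·(3) + (1)·(79) = 79
Expand coordinatewise in base 11:
  c_1 = 23 = 1·11^0 + 2·11^1
  c_2 = 49 = 5·11^0 + 4·11^1
  c_3 = 15 = 4·11^0 + 1·11^1
  c_4 = 46 = 2·11^0 + 4·11^1
  c_5 = 79 = 2·11^0 + 7·11^1
Factor λ_0 = (1, 5, 4, 2, 2)
Factor λ_1 = (2, 4, 1, 4, 7)

((1, 5, 4, 2, 2), (2, 4, 1, 4, 7))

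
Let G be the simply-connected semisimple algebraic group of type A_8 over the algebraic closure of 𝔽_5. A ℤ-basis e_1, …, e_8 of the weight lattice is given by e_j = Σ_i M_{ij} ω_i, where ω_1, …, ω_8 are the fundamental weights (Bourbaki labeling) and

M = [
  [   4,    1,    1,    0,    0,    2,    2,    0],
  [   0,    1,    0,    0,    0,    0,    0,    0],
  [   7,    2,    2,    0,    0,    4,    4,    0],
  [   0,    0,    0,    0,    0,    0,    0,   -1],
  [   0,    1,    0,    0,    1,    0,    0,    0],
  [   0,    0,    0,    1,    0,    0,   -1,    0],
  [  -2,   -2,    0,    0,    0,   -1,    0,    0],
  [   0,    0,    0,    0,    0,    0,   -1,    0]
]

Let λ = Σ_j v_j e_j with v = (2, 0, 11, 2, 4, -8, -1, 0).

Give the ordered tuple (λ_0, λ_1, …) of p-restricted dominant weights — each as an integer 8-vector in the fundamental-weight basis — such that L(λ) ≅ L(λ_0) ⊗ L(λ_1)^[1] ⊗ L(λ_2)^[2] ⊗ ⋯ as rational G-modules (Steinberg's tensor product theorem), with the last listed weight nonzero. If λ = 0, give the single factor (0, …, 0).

Change of basis e → ω: c = M·v where v = (2, 0, 11, 2, 4, -8, -1, 0):
  c_1 = 4·2 + 1·0 + 1·11 + 0·2 + 0·4 + (2)·(-8) + (2)·(-1) + 0·0 = 1
  c_2 = 0·2 + 1·0 + 0·11 + 0·2 + 0·4 + (0)·(-8) + (0)·(-1) + 0·0 = 0
  c_3 = 7·2 + 2·0 + 2·11 + 0·2 + 0·4 + (4)·(-8) + (4)·(-1) + 0·0 = 0
  c_4 = 0·2 + 0·0 + 0·11 + 0·2 + 0·4 + (0)·(-8) + (0)·(-1) + (-1)·(0) = 0
  c_5 = 0·2 + 1·0 + 0·11 + 0·2 + 1·4 + (0)·(-8) + (0)·(-1) + 0·0 = 4
  c_6 = 0·2 + 0·0 + 0·11 + 1·2 + 0·4 + (0)·(-8) + (-1)·(-1) + 0·0 = 3
  c_7 = (-2)·(2) + (-2)·(0) + 0·11 + 0·2 + 0·4 + (-1)·(-8) + (0)·(-1) + 0·0 = 4
  c_8 = 0·2 + 0·0 + 0·11 + 0·2 + 0·4 + (0)·(-8) + (-1)·(-1) + 0·0 = 1
Expand coordinatewise in base 5:
  c_1 = 1 = 1·5^0
  c_2 = 0
  c_3 = 0
  c_4 = 0
  c_5 = 4 = 4·5^0
  c_6 = 3 = 3·5^0
  c_7 = 4 = 4·5^0
  c_8 = 1 = 1·5^0
λ_0 = (1, 0, 0, 0, 4, 3, 4, 1)

((1, 0, 0, 0, 4, 3, 4, 1),)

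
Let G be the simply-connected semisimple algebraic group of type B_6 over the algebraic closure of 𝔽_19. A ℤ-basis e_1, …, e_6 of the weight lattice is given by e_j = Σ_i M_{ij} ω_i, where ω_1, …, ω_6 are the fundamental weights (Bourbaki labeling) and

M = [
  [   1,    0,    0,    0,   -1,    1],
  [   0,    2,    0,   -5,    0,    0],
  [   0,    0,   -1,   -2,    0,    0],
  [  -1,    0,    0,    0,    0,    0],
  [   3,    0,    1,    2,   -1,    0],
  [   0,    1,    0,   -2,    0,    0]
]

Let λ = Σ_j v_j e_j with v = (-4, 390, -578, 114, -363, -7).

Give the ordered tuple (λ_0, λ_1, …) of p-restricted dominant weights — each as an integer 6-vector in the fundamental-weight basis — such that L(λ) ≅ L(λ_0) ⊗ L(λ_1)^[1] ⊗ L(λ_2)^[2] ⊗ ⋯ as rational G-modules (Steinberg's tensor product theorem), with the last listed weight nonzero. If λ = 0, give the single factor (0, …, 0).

((10, 1, 8, 4, 1, 10), (18, 11, 18, 0, 0, 8))

In the fundamental-weight basis, λ has coordinates c = M·v (v = (-4, 390, -578, 114, -363, -7)):
  c_1 = (1)·(-4) + (0)·(390) + (0)·(-578) + (0)·(114) + (-1)·(-363) + (1)·(-7) = 352
  c_2 = (0)·(-4) + (2)·(390) + (0)·(-578) + (-5)·(114) + (0)·(-363) + (0)·(-7) = 210
  c_3 = (0)·(-4) + (0)·(390) + (-1)·(-578) + (-2)·(114) + (0)·(-363) + (0)·(-7) = 350
  c_4 = (-1)·(-4) + (0)·(390) + (0)·(-578) + (0)·(114) + (0)·(-363) + (0)·(-7) = 4
  c_5 = (3)·(-4) + (0)·(390) + (1)·(-578) + (2)·(114) + (-1)·(-363) + (0)·(-7) = 1
  c_6 = (0)·(-4) + (1)·(390) + (0)·(-578) + (-2)·(114) + (0)·(-363) + (0)·(-7) = 162
p = 19; digits c_i = Σ_j d_{ij}·19^j, 0 ≤ d_{ij} < 19:
  c_1 = 352 = 10·19^0 + 18·19^1
  c_2 = 210 = 1·19^0 + 11·19^1
  c_3 = 350 = 8·19^0 + 18·19^1
  c_4 = 4 = 4·19^0
  c_5 = 1 = 1·19^0
  c_6 = 162 = 10·19^0 + 8·19^1
λ_0 = (10, 1, 8, 4, 1, 10)
λ_1 = (18, 11, 18, 0, 0, 8)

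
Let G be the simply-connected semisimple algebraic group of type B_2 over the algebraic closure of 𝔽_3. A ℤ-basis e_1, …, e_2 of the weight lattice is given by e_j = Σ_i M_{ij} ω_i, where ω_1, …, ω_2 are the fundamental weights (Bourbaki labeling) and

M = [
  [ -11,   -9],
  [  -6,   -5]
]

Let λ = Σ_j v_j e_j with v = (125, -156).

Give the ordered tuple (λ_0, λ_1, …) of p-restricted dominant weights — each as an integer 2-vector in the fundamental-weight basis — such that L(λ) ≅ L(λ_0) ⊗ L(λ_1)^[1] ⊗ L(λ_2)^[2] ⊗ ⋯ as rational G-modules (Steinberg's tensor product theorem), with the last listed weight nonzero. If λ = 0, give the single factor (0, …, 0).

((2, 0), (0, 1), (0, 0), (1, 1))

Converting to the ω-basis (c_i = row i of M dotted with v = (125, -156)):
  c_1 = -11*125 + -9*-156 = 29
  c_2 = -6*125 + -5*-156 = 30
Expand coordinatewise in base 3:
  c_1 = 29 = 2·3^0 + 0·3^1 + 0·3^2 + 1·3^3
  c_2 = 30 = 0·3^0 + 1·3^1 + 0·3^2 + 1·3^3
Factor λ_0 = (2, 0)
Factor λ_1 = (0, 1)
Factor λ_2 = (0, 0)
Factor λ_3 = (1, 1)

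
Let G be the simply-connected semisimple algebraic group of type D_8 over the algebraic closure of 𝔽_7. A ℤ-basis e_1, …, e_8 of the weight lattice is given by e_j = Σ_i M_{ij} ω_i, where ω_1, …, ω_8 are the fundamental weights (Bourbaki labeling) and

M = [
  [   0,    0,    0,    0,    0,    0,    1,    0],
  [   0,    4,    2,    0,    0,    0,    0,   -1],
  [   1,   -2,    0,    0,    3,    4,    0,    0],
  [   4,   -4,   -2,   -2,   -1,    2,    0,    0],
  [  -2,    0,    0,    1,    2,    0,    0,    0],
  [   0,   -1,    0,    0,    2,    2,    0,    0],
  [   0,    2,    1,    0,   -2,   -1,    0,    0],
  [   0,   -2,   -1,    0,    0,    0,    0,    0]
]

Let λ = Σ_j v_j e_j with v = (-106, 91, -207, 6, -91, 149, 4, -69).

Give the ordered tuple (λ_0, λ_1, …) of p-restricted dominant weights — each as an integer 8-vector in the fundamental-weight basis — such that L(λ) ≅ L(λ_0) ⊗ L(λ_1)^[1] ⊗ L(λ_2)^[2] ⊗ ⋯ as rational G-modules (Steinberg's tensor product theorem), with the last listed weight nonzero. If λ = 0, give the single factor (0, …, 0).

((4, 5, 0, 3, 1, 4, 1, 4), (0, 2, 5, 0, 5, 3, 1, 3))

Converting to the ω-basis (c_i = row i of M dotted with v = (-106, 91, -207, 6, -91, 149, 4, -69)):
  c_1 = (0)·(-106) + 0·91 + (0)·(-207) + 0·6 + (0)·(-91) + 0·149 + 1·4 + (0)·(-69) = 4
  c_2 = (0)·(-106) + 4·91 + (2)·(-207) + 0·6 + (0)·(-91) + 0·149 + 0·4 + (-1)·(-69) = 19
  c_3 = (1)·(-106) + (-2)·(91) + (0)·(-207) + 0·6 + (3)·(-91) + 4·149 + 0·4 + (0)·(-69) = 35
  c_4 = (4)·(-106) + (-4)·(91) + (-2)·(-207) + (-2)·(6) + (-1)·(-91) + 2·149 + 0·4 + (0)·(-69) = 3
  c_5 = (-2)·(-106) + 0·91 + (0)·(-207) + 1·6 + (2)·(-91) + 0·149 + 0·4 + (0)·(-69) = 36
  c_6 = (0)·(-106) + (-1)·(91) + (0)·(-207) + 0·6 + (2)·(-91) + 2·149 + 0·4 + (0)·(-69) = 25
  c_7 = (0)·(-106) + 2·91 + (1)·(-207) + 0·6 + (-2)·(-91) + (-1)·(149) + 0·4 + (0)·(-69) = 8
  c_8 = (0)·(-106) + (-2)·(91) + (-1)·(-207) + 0·6 + (0)·(-91) + 0·149 + 0·4 + (0)·(-69) = 25
p = 7; digits c_i = Σ_j d_{ij}·7^j, 0 ≤ d_{ij} < 7:
  c_1 = 4 = 4·7^0
  c_2 = 19 = 5·7^0 + 2·7^1
  c_3 = 35 = 0·7^0 + 5·7^1
  c_4 = 3 = 3·7^0
  c_5 = 36 = 1·7^0 + 5·7^1
  c_6 = 25 = 4·7^0 + 3·7^1
  c_7 = 8 = 1·7^0 + 1·7^1
  c_8 = 25 = 4·7^0 + 3·7^1
λ_0 = (4, 5, 0, 3, 1, 4, 1, 4)
λ_1 = (0, 2, 5, 0, 5, 3, 1, 3)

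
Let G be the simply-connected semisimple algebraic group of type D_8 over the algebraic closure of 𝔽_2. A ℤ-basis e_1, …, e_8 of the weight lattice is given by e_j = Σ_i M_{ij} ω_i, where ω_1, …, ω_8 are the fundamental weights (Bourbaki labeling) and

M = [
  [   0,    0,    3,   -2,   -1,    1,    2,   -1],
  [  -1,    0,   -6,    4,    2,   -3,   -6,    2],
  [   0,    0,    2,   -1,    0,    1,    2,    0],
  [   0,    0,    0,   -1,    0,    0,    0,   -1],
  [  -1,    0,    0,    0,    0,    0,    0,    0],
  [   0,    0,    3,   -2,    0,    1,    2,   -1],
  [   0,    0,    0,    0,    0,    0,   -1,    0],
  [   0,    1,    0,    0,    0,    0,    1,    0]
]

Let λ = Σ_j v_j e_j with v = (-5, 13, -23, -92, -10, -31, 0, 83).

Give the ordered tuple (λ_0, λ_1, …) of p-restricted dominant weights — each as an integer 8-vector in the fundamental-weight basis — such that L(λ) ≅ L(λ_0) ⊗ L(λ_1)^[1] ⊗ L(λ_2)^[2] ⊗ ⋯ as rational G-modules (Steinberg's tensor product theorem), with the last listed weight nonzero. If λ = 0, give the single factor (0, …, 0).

((1, 0, 1, 1, 1, 1, 0, 1), (1, 1, 1, 0, 0, 0, 0, 0), (0, 1, 1, 0, 1, 0, 0, 1), (1, 1, 1, 1, 0, 0, 0, 1))

ω-coordinates c = M·v, v = (-5, 13, -23, -92, -10, -31, 0, 83):
  c_1 = (0)·(-5) + 0·13 + (3)·(-23) + (-2)·(-92) + (-1)·(-10) + (1)·(-31) + 2·0 + (-1)·(83) = 11
  c_2 = (-1)·(-5) + 0·13 + (-6)·(-23) + (4)·(-92) + (2)·(-10) + (-3)·(-31) + (-6)·(0) + 2·83 = 14
  c_3 = (0)·(-5) + 0·13 + (2)·(-23) + (-1)·(-92) + (0)·(-10) + (1)·(-31) + 2·0 + 0·83 = 15
  c_4 = (0)·(-5) + 0·13 + (0)·(-23) + (-1)·(-92) + (0)·(-10) + (0)·(-31) + 0·0 + (-1)·(83) = 9
  c_5 = (-1)·(-5) + 0·13 + (0)·(-23) + (0)·(-92) + (0)·(-10) + (0)·(-31) + 0·0 + 0·83 = 5
  c_6 = (0)·(-5) + 0·13 + (3)·(-23) + (-2)·(-92) + (0)·(-10) + (1)·(-31) + 2·0 + (-1)·(83) = 1
  c_7 = (0)·(-5) + 0·13 + (0)·(-23) + (0)·(-92) + (0)·(-10) + (0)·(-31) + (-1)·(0) + 0·83 = 0
  c_8 = (0)·(-5) + 1·13 + (0)·(-23) + (0)·(-92) + (0)·(-10) + (0)·(-31) + 1·0 + 0·83 = 13
Expand coordinatewise in base 2:
  c_1 = 11 = 1·2^0 + 1·2^1 + 0·2^2 + 1·2^3
  c_2 = 14 = 0·2^0 + 1·2^1 + 1·2^2 + 1·2^3
  c_3 = 15 = 1·2^0 + 1·2^1 + 1·2^2 + 1·2^3
  c_4 = 9 = 1·2^0 + 0·2^1 + 0·2^2 + 1·2^3
  c_5 = 5 = 1·2^0 + 0·2^1 + 1·2^2
  c_6 = 1 = 1·2^0
  c_7 = 0
  c_8 = 13 = 1·2^0 + 0·2^1 + 1·2^2 + 1·2^3
λ_0 = (1, 0, 1, 1, 1, 1, 0, 1)
λ_1 = (1, 1, 1, 0, 0, 0, 0, 0)
λ_2 = (0, 1, 1, 0, 1, 0, 0, 1)
λ_3 = (1, 1, 1, 1, 0, 0, 0, 1)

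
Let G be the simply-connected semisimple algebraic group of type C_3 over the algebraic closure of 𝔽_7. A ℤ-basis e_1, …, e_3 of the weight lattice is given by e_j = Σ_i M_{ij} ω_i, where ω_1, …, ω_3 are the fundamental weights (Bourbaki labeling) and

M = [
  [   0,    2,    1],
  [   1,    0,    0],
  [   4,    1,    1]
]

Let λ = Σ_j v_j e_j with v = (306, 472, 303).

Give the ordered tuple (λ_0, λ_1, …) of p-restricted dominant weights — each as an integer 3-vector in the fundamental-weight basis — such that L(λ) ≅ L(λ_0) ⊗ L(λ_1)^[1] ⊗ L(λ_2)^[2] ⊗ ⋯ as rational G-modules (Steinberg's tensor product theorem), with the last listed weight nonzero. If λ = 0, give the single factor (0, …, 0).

Compute c_i = Σ_j M_{ij} v_j with v = (306, 472, 303):
  c_1 = (0)·(306) + (2)·(472) + (1)·(303) = 1247
  c_2 = (1)·(306) + (0)·(472) + (0)·(303) = 306
  c_3 = (4)·(306) + (1)·(472) + (1)·(303) = 1999
p = 7; digits c_i = Σ_j d_{ij}·7^j, 0 ≤ d_{ij} < 7:
  c_1 = 1247 = 1·7^0 + 3·7^1 + 4·7^2 + 3·7^3
  c_2 = 306 = 5·7^0 + 1·7^1 + 6·7^2
  c_3 = 1999 = 4·7^0 + 5·7^1 + 5·7^2 + 5·7^3
p-restricted factor λ_0 = (1, 5, 4)
p-restricted factor λ_1 = (3, 1, 5)
p-restricted factor λ_2 = (4, 6, 5)
p-restricted factor λ_3 = (3, 0, 5)

((1, 5, 4), (3, 1, 5), (4, 6, 5), (3, 0, 5))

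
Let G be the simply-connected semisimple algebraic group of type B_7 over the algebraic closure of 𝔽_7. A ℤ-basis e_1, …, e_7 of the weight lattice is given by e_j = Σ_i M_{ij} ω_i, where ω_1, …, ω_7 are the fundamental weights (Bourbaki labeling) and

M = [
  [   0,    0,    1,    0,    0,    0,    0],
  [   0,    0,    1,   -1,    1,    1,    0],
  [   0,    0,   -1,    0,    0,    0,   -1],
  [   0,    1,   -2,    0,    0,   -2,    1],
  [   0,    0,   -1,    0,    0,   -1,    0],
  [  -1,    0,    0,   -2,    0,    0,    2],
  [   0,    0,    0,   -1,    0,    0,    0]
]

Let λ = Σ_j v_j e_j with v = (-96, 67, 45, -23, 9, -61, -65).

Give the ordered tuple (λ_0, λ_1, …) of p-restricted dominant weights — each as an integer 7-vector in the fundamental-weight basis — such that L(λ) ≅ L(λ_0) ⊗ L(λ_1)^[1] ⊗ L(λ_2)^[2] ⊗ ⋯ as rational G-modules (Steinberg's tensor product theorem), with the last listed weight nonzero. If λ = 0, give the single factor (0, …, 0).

((3, 2, 6, 6, 2, 5, 2), (6, 2, 2, 4, 2, 1, 3))

In the fundamental-weight basis, λ has coordinates c = M·v (v = (-96, 67, 45, -23, 9, -61, -65)):
  c_1 = 0*-96 + 0*67 + 1*45 + 0*-23 + 0*9 + 0*-61 + 0*-65 = 45
  c_2 = 0*-96 + 0*67 + 1*45 + -1*-23 + 1*9 + 1*-61 + 0*-65 = 16
  c_3 = 0*-96 + 0*67 + -1*45 + 0*-23 + 0*9 + 0*-61 + -1*-65 = 20
  c_4 = 0*-96 + 1*67 + -2*45 + 0*-23 + 0*9 + -2*-61 + 1*-65 = 34
  c_5 = 0*-96 + 0*67 + -1*45 + 0*-23 + 0*9 + -1*-61 + 0*-65 = 16
  c_6 = -1*-96 + 0*67 + 0*45 + -2*-23 + 0*9 + 0*-61 + 2*-65 = 12
  c_7 = 0*-96 + 0*67 + 0*45 + -1*-23 + 0*9 + 0*-61 + 0*-65 = 23
Expand coordinatewise in base 7:
  c_1 = 45 = 3·7^0 + 6·7^1
  c_2 = 16 = 2·7^0 + 2·7^1
  c_3 = 20 = 6·7^0 + 2·7^1
  c_4 = 34 = 6·7^0 + 4·7^1
  c_5 = 16 = 2·7^0 + 2·7^1
  c_6 = 12 = 5·7^0 + 1·7^1
  c_7 = 23 = 2·7^0 + 3·7^1
p-restricted factor λ_0 = (3, 2, 6, 6, 2, 5, 2)
p-restricted factor λ_1 = (6, 2, 2, 4, 2, 1, 3)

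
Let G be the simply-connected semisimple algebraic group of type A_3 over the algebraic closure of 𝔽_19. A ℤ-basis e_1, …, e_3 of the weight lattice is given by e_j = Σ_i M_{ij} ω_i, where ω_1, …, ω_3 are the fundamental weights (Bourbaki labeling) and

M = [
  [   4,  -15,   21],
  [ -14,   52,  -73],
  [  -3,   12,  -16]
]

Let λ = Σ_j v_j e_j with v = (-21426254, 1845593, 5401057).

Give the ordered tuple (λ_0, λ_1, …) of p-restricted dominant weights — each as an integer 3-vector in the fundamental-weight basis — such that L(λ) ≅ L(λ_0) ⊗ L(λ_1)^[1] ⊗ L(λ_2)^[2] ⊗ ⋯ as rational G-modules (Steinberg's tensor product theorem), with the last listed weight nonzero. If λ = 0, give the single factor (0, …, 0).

In the fundamental-weight basis, λ has coordinates c = M·v (v = (-21426254, 1845593, 5401057)):
  c_1 = (4)·(-21426254) + (-15)·(1845593) + (21)·(5401057) = 33286
  c_2 = (-14)·(-21426254) + (52)·(1845593) + (-73)·(5401057) = 1661231
  c_3 = (-3)·(-21426254) + (12)·(1845593) + (-16)·(5401057) = 8966
Base-19 expansion of each c_i:
  c_1 = 33286 = 17·19^0 + 3·19^1 + 16·19^2 + 4·19^3
  c_2 = 1661231 = 4·19^0 + 14·19^1 + 3·19^2 + 14·19^3 + 12·19^4
  c_3 = 8966 = 17·19^0 + 15·19^1 + 5·19^2 + 1·19^3
p-restricted factor λ_0 = (17, 4, 17)
p-restricted factor λ_1 = (3, 14, 15)
p-restricted factor λ_2 = (16, 3, 5)
p-restricted factor λ_3 = (4, 14, 1)
p-restricted factor λ_4 = (0, 12, 0)

((17, 4, 17), (3, 14, 15), (16, 3, 5), (4, 14, 1), (0, 12, 0))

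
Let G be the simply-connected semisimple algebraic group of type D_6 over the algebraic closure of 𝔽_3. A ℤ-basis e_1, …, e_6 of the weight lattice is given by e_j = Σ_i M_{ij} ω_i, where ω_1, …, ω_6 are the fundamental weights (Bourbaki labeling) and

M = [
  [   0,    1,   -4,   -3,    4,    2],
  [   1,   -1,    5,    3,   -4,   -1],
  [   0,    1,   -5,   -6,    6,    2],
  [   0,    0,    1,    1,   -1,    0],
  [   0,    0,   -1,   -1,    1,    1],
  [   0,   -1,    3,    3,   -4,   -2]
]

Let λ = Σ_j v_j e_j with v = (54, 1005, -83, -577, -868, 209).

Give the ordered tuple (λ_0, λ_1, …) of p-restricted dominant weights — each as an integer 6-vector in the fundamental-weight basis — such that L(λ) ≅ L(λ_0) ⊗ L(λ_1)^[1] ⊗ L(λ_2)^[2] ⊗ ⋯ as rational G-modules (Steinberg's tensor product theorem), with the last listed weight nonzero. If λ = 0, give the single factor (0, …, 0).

Change of basis e → ω: c = M·v where v = (54, 1005, -83, -577, -868, 209):
  c_1 = 0*54 + 1*1005 + -4*-83 + -3*-577 + 4*-868 + 2*209 = 14
  c_2 = 1*54 + -1*1005 + 5*-83 + 3*-577 + -4*-868 + -1*209 = 166
  c_3 = 0*54 + 1*1005 + -5*-83 + -6*-577 + 6*-868 + 2*209 = 92
  c_4 = 0*54 + 0*1005 + 1*-83 + 1*-577 + -1*-868 + 0*209 = 208
  c_5 = 0*54 + 0*1005 + -1*-83 + -1*-577 + 1*-868 + 1*209 = 1
  c_6 = 0*54 + -1*1005 + 3*-83 + 3*-577 + -4*-868 + -2*209 = 69
p = 3; digits c_i = Σ_j d_{ij}·3^j, 0 ≤ d_{ij} < 3:
  c_1 = 14 = 2·3^0 + 1·3^1 + 1·3^2
  c_2 = 166 = 1·3^0 + 1·3^1 + 0·3^2 + 0·3^3 + 2·3^4
  c_3 = 92 = 2·3^0 + 0·3^1 + 1·3^2 + 0·3^3 + 1·3^4
  c_4 = 208 = 1·3^0 + 0·3^1 + 2·3^2 + 1·3^3 + 2·3^4
  c_5 = 1 = 1·3^0
  c_6 = 69 = 0·3^0 + 2·3^1 + 1·3^2 + 2·3^3
λ_0 = (2, 1, 2, 1, 1, 0)
λ_1 = (1, 1, 0, 0, 0, 2)
λ_2 = (1, 0, 1, 2, 0, 1)
λ_3 = (0, 0, 0, 1, 0, 2)
λ_4 = (0, 2, 1, 2, 0, 0)

((2, 1, 2, 1, 1, 0), (1, 1, 0, 0, 0, 2), (1, 0, 1, 2, 0, 1), (0, 0, 0, 1, 0, 2), (0, 2, 1, 2, 0, 0))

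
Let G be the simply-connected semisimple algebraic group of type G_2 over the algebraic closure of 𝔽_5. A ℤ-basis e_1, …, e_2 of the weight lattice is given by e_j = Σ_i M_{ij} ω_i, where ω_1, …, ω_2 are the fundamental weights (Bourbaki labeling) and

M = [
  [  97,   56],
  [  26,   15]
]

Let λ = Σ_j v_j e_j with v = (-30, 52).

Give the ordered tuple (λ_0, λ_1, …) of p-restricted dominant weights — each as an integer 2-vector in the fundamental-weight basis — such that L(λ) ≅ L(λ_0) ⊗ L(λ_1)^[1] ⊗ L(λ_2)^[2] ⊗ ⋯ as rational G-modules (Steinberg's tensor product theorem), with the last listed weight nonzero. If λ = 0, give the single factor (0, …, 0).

((2, 0),)

Change of basis e → ω: c = M·v where v = (-30, 52):
  c_1 = 97*-30 + 56*52 = 2
  c_2 = 26*-30 + 15*52 = 0
Base-5 expansion of each c_i:
  c_1 = 2 = 2·5^0
  c_2 = 0
λ_0 = (2, 0)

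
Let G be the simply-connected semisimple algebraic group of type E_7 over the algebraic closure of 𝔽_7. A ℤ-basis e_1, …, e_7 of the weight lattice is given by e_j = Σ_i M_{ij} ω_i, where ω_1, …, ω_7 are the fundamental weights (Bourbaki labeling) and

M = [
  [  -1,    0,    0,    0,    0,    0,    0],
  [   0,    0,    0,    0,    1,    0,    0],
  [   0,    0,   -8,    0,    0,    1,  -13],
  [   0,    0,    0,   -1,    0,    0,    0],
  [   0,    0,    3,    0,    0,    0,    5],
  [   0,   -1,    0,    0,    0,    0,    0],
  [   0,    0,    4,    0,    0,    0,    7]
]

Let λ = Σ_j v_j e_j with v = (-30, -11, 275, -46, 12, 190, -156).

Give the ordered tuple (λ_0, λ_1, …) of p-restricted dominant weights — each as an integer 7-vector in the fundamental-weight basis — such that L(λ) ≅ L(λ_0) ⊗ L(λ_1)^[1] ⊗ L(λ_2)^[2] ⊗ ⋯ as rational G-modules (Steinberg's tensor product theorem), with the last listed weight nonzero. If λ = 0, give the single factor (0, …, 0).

((2, 5, 4, 4, 3, 4, 1), (4, 1, 2, 6, 6, 1, 1))

In the fundamental-weight basis, λ has coordinates c = M·v (v = (-30, -11, 275, -46, 12, 190, -156)):
  c_1 = (-1)·(-30) + (0)·(-11) + (0)·(275) + (0)·(-46) + (0)·(12) + (0)·(190) + (0)·(-156) = 30
  c_2 = (0)·(-30) + (0)·(-11) + (0)·(275) + (0)·(-46) + (1)·(12) + (0)·(190) + (0)·(-156) = 12
  c_3 = (0)·(-30) + (0)·(-11) + (-8)·(275) + (0)·(-46) + (0)·(12) + (1)·(190) + (-13)·(-156) = 18
  c_4 = (0)·(-30) + (0)·(-11) + (0)·(275) + (-1)·(-46) + (0)·(12) + (0)·(190) + (0)·(-156) = 46
  c_5 = (0)·(-30) + (0)·(-11) + (3)·(275) + (0)·(-46) + (0)·(12) + (0)·(190) + (5)·(-156) = 45
  c_6 = (0)·(-30) + (-1)·(-11) + (0)·(275) + (0)·(-46) + (0)·(12) + (0)·(190) + (0)·(-156) = 11
  c_7 = (0)·(-30) + (0)·(-11) + (4)·(275) + (0)·(-46) + (0)·(12) + (0)·(190) + (7)·(-156) = 8
p = 7; digits c_i = Σ_j d_{ij}·7^j, 0 ≤ d_{ij} < 7:
  c_1 = 30 = 2·7^0 + 4·7^1
  c_2 = 12 = 5·7^0 + 1·7^1
  c_3 = 18 = 4·7^0 + 2·7^1
  c_4 = 46 = 4·7^0 + 6·7^1
  c_5 = 45 = 3·7^0 + 6·7^1
  c_6 = 11 = 4·7^0 + 1·7^1
  c_7 = 8 = 1·7^0 + 1·7^1
λ_0 = (2, 5, 4, 4, 3, 4, 1)
λ_1 = (4, 1, 2, 6, 6, 1, 1)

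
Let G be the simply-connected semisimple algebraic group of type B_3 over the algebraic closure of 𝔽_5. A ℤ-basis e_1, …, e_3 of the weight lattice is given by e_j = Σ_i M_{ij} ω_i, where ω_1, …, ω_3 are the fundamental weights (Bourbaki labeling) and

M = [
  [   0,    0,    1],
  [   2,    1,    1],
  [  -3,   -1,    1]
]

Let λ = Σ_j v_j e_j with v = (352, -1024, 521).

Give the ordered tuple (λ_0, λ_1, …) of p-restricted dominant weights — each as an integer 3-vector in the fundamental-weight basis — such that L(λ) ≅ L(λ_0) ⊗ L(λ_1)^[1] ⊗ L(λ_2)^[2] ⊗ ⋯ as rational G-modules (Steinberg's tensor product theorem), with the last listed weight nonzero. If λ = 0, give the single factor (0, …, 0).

((1, 1, 4), (4, 0, 2), (0, 3, 4), (4, 1, 3))

Change of basis e → ω: c = M·v where v = (352, -1024, 521):
  c_1 = (0)·(352) + (0)·(-1024) + (1)·(521) = 521
  c_2 = (2)·(352) + (1)·(-1024) + (1)·(521) = 201
  c_3 = (-3)·(352) + (-1)·(-1024) + (1)·(521) = 489
Writing each c_i in base p = 5:
  c_1 = 521 = 1·5^0 + 4·5^1 + 0·5^2 + 4·5^3
  c_2 = 201 = 1·5^0 + 0·5^1 + 3·5^2 + 1·5^3
  c_3 = 489 = 4·5^0 + 2·5^1 + 4·5^2 + 3·5^3
Factor λ_0 = (1, 1, 4)
Factor λ_1 = (4, 0, 2)
Factor λ_2 = (0, 3, 4)
Factor λ_3 = (4, 1, 3)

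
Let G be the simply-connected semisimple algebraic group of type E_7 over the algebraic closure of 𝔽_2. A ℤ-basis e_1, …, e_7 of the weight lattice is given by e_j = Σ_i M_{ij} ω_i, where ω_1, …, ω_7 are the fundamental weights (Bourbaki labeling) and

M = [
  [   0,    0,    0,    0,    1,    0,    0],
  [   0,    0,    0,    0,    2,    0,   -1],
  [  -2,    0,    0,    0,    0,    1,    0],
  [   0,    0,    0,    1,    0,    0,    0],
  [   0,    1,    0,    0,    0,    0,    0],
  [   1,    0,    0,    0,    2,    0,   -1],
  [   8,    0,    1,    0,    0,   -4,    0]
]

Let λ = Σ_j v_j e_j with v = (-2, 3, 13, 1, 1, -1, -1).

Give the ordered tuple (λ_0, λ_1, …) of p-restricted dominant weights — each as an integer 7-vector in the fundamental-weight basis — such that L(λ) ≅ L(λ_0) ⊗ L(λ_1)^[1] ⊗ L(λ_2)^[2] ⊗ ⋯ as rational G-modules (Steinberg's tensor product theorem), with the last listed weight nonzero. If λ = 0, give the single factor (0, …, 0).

((1, 1, 1, 1, 1, 1, 1), (0, 1, 1, 0, 1, 0, 0))

Change of basis e → ω: c = M·v where v = (-2, 3, 13, 1, 1, -1, -1):
  c_1 = (0)·(-2) + 0·3 + 0·13 + 0·1 + 1·1 + (0)·(-1) + (0)·(-1) = 1
  c_2 = (0)·(-2) + 0·3 + 0·13 + 0·1 + 2·1 + (0)·(-1) + (-1)·(-1) = 3
  c_3 = (-2)·(-2) + 0·3 + 0·13 + 0·1 + 0·1 + (1)·(-1) + (0)·(-1) = 3
  c_4 = (0)·(-2) + 0·3 + 0·13 + 1·1 + 0·1 + (0)·(-1) + (0)·(-1) = 1
  c_5 = (0)·(-2) + 1·3 + 0·13 + 0·1 + 0·1 + (0)·(-1) + (0)·(-1) = 3
  c_6 = (1)·(-2) + 0·3 + 0·13 + 0·1 + 2·1 + (0)·(-1) + (-1)·(-1) = 1
  c_7 = (8)·(-2) + 0·3 + 1·13 + 0·1 + 0·1 + (-4)·(-1) + (0)·(-1) = 1
Expand coordinatewise in base 2:
  c_1 = 1 = 1·2^0
  c_2 = 3 = 1·2^0 + 1·2^1
  c_3 = 3 = 1·2^0 + 1·2^1
  c_4 = 1 = 1·2^0
  c_5 = 3 = 1·2^0 + 1·2^1
  c_6 = 1 = 1·2^0
  c_7 = 1 = 1·2^0
Factor λ_0 = (1, 1, 1, 1, 1, 1, 1)
Factor λ_1 = (0, 1, 1, 0, 1, 0, 0)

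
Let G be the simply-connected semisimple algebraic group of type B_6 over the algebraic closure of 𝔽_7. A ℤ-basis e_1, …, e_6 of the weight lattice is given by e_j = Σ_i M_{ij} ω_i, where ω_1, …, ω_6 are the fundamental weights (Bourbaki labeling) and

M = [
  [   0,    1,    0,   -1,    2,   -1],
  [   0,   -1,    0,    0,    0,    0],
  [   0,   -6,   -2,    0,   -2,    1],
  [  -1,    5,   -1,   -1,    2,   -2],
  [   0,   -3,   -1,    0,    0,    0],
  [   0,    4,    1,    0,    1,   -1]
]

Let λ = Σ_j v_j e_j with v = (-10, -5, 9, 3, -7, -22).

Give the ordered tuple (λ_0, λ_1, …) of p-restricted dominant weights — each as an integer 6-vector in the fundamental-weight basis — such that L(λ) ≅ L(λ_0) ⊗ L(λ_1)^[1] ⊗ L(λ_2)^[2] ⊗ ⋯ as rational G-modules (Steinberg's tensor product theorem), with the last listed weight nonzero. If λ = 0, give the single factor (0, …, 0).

((0, 5, 4, 3, 6, 4),)

Converting to the ω-basis (c_i = row i of M dotted with v = (-10, -5, 9, 3, -7, -22)):
  c_1 = 0*-10 + 1*-5 + 0*9 + -1*3 + 2*-7 + -1*-22 = 0
  c_2 = 0*-10 + -1*-5 + 0*9 + 0*3 + 0*-7 + 0*-22 = 5
  c_3 = 0*-10 + -6*-5 + -2*9 + 0*3 + -2*-7 + 1*-22 = 4
  c_4 = -1*-10 + 5*-5 + -1*9 + -1*3 + 2*-7 + -2*-22 = 3
  c_5 = 0*-10 + -3*-5 + -1*9 + 0*3 + 0*-7 + 0*-22 = 6
  c_6 = 0*-10 + 4*-5 + 1*9 + 0*3 + 1*-7 + -1*-22 = 4
Writing each c_i in base p = 7:
  c_1 = 0
  c_2 = 5 = 5·7^0
  c_3 = 4 = 4·7^0
  c_4 = 3 = 3·7^0
  c_5 = 6 = 6·7^0
  c_6 = 4 = 4·7^0
λ_0 = (0, 5, 4, 3, 6, 4)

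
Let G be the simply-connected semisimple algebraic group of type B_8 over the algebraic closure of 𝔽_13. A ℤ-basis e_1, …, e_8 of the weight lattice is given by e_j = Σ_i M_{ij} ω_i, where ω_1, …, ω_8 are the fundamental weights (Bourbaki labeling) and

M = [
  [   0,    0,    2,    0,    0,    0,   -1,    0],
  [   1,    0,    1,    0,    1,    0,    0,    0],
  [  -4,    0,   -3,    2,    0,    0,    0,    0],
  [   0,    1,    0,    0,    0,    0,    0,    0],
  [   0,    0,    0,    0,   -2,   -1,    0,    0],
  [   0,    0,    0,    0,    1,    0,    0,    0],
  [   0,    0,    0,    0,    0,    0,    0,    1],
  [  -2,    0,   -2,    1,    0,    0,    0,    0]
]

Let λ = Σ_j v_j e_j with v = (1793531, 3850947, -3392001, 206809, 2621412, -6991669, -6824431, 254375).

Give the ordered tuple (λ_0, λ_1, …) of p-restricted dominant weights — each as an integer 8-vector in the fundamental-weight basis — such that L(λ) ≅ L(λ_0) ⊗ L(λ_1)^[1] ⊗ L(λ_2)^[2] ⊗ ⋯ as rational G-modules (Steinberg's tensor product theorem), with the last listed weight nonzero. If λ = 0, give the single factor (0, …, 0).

((12, 11, 7, 9, 7, 1, 4, 11), (2, 11, 0, 8, 2, 4, 2, 6), (5, 7, 8, 10, 0, 2, 10, 3), (5, 10, 7, 10, 3, 10, 11, 2), (1, 9, 2, 4, 9, 0, 8, 2), (0, 2, 9, 10, 4, 7, 0, 9))

ω-coordinates c = M·v, v = (1793531, 3850947, -3392001, 206809, 2621412, -6991669, -6824431, 254375):
  c_1 = (0)·(1793531) + (0)·(3850947) + (2)·(-3392001) + (0)·(206809) + (0)·(2621412) + (0)·(-6991669) + (-1)·(-6824431) + (0)·(254375) = 40429
  c_2 = (1)·(1793531) + (0)·(3850947) + (1)·(-3392001) + (0)·(206809) + (1)·(2621412) + (0)·(-6991669) + (0)·(-6824431) + (0)·(254375) = 1022942
  c_3 = (-4)·(1793531) + (0)·(3850947) + (-3)·(-3392001) + (2)·(206809) + (0)·(2621412) + (0)·(-6991669) + (0)·(-6824431) + (0)·(254375) = 3415497
  c_4 = (0)·(1793531) + (1)·(3850947) + (0)·(-3392001) + (0)·(206809) + (0)·(2621412) + (0)·(-6991669) + (0)·(-6824431) + (0)·(254375) = 3850947
  c_5 = (0)·(1793531) + (0)·(3850947) + (0)·(-3392001) + (0)·(206809) + (-2)·(2621412) + (-1)·(-6991669) + (0)·(-6824431) + (0)·(254375) = 1748845
  c_6 = (0)·(1793531) + (0)·(3850947) + (0)·(-3392001) + (0)·(206809) + (1)·(2621412) + (0)·(-6991669) + (0)·(-6824431) + (0)·(254375) = 2621412
  c_7 = (0)·(1793531) + (0)·(3850947) + (0)·(-3392001) + (0)·(206809) + (0)·(2621412) + (0)·(-6991669) + (0)·(-6824431) + (1)·(254375) = 254375
  c_8 = (-2)·(1793531) + (0)·(3850947) + (-2)·(-3392001) + (1)·(206809) + (0)·(2621412) + (0)·(-6991669) + (0)·(-6824431) + (0)·(254375) = 3403749
Writing each c_i in base p = 13:
  c_1 = 40429 = 12·13^0 + 2·13^1 + 5·13^2 + 5·13^3 + 1·13^4
  c_2 = 1022942 = 11·13^0 + 11·13^1 + 7·13^2 + 10·13^3 + 9·13^4 + 2·13^5
  c_3 = 3415497 = 7·13^0 + 0·13^1 + 8·13^2 + 7·13^3 + 2·13^4 + 9·13^5
  c_4 = 3850947 = 9·13^0 + 8·13^1 + 10·13^2 + 10·13^3 + 4·13^4 + 10·13^5
  c_5 = 1748845 = 7·13^0 + 2·13^1 + 0·13^2 + 3·13^3 + 9·13^4 + 4·13^5
  c_6 = 2621412 = 1·13^0 + 4·13^1 + 2·13^2 + 10·13^3 + 0·13^4 + 7·13^5
  c_7 = 254375 = 4·13^0 + 2·13^1 + 10·13^2 + 11·13^3 + 8·13^4
  c_8 = 3403749 = 11·13^0 + 6·13^1 + 3·13^2 + 2·13^3 + 2·13^4 + 9·13^5
λ_0 = (12, 11, 7, 9, 7, 1, 4, 11)
λ_1 = (2, 11, 0, 8, 2, 4, 2, 6)
λ_2 = (5, 7, 8, 10, 0, 2, 10, 3)
λ_3 = (5, 10, 7, 10, 3, 10, 11, 2)
λ_4 = (1, 9, 2, 4, 9, 0, 8, 2)
λ_5 = (0, 2, 9, 10, 4, 7, 0, 9)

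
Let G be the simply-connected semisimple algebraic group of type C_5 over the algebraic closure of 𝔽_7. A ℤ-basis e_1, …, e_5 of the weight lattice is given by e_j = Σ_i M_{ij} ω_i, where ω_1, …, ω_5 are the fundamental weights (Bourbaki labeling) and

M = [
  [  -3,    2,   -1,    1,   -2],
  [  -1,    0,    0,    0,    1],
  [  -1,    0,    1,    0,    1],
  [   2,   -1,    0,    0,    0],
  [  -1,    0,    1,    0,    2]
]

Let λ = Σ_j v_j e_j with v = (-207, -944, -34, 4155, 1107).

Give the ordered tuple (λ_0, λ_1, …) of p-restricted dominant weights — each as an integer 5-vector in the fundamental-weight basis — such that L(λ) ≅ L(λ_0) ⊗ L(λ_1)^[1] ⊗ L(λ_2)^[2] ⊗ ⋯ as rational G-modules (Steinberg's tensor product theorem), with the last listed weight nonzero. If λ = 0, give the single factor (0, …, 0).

Converting to the ω-basis (c_i = row i of M dotted with v = (-207, -944, -34, 4155, 1107)):
  c_1 = (-3)·(-207) + (2)·(-944) + (-1)·(-34) + 1·4155 + (-2)·(1107) = 708
  c_2 = (-1)·(-207) + (0)·(-944) + (0)·(-34) + 0·4155 + 1·1107 = 1314
  c_3 = (-1)·(-207) + (0)·(-944) + (1)·(-34) + 0·4155 + 1·1107 = 1280
  c_4 = (2)·(-207) + (-1)·(-944) + (0)·(-34) + 0·4155 + 0·1107 = 530
  c_5 = (-1)·(-207) + (0)·(-944) + (1)·(-34) + 0·4155 + 2·1107 = 2387
Base-7 expansion of each c_i:
  c_1 = 708 = 1·7^0 + 3·7^1 + 0·7^2 + 2·7^3
  c_2 = 1314 = 5·7^0 + 5·7^1 + 5·7^2 + 3·7^3
  c_3 = 1280 = 6·7^0 + 0·7^1 + 5·7^2 + 3·7^3
  c_4 = 530 = 5·7^0 + 5·7^1 + 3·7^2 + 1·7^3
  c_5 = 2387 = 0·7^0 + 5·7^1 + 6·7^2 + 6·7^3
Factor λ_0 = (1, 5, 6, 5, 0)
Factor λ_1 = (3, 5, 0, 5, 5)
Factor λ_2 = (0, 5, 5, 3, 6)
Factor λ_3 = (2, 3, 3, 1, 6)

((1, 5, 6, 5, 0), (3, 5, 0, 5, 5), (0, 5, 5, 3, 6), (2, 3, 3, 1, 6))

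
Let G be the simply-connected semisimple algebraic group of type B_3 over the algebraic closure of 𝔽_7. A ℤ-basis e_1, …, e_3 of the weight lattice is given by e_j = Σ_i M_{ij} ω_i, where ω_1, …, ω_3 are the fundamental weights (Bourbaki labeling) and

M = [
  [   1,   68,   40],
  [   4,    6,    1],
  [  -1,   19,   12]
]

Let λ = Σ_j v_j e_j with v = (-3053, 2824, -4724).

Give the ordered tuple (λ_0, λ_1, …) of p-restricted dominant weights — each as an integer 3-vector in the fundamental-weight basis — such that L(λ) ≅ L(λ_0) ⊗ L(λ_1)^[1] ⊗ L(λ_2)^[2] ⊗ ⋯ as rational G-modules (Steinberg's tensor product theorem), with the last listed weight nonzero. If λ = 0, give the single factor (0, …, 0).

((5, 1, 0), (2, 1, 3))

In the fundamental-weight basis, λ has coordinates c = M·v (v = (-3053, 2824, -4724)):
  c_1 = 1*-3053 + 68*2824 + 40*-4724 = 19
  c_2 = 4*-3053 + 6*2824 + 1*-4724 = 8
  c_3 = -1*-3053 + 19*2824 + 12*-4724 = 21
Expand coordinatewise in base 7:
  c_1 = 19 = 5·7^0 + 2·7^1
  c_2 = 8 = 1·7^0 + 1·7^1
  c_3 = 21 = 0·7^0 + 3·7^1
λ_0 = (5, 1, 0)
λ_1 = (2, 1, 3)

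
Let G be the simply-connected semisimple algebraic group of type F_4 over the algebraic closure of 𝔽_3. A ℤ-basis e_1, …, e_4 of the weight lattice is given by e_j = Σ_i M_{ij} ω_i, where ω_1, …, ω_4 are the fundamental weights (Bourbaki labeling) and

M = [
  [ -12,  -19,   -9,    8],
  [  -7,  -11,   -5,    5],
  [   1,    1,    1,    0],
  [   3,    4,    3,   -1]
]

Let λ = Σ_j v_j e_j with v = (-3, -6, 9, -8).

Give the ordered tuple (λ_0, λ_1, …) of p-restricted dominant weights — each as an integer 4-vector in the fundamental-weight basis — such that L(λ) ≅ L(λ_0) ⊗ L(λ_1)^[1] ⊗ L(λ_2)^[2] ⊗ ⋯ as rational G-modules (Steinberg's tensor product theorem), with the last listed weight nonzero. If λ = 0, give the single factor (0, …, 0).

((2, 2, 0, 2), (1, 0, 0, 0))

ω-coordinates c = M·v, v = (-3, -6, 9, -8):
  c_1 = -12*-3 + -19*-6 + -9*9 + 8*-8 = 5
  c_2 = -7*-3 + -11*-6 + -5*9 + 5*-8 = 2
  c_3 = 1*-3 + 1*-6 + 1*9 + 0*-8 = 0
  c_4 = 3*-3 + 4*-6 + 3*9 + -1*-8 = 2
Expand coordinatewise in base 3:
  c_1 = 5 = 2·3^0 + 1·3^1
  c_2 = 2 = 2·3^0
  c_3 = 0
  c_4 = 2 = 2·3^0
Factor λ_0 = (2, 2, 0, 2)
Factor λ_1 = (1, 0, 0, 0)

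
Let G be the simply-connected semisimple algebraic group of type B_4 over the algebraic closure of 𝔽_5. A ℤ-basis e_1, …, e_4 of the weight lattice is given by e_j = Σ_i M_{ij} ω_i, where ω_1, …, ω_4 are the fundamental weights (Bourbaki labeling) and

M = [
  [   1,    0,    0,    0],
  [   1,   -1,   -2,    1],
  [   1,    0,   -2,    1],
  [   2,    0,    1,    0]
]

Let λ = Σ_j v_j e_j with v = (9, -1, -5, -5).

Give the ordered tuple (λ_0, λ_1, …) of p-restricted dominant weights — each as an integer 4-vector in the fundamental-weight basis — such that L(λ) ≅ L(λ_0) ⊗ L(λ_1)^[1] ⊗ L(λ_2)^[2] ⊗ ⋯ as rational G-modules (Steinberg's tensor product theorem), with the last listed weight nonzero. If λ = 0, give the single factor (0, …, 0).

((4, 0, 4, 3), (1, 3, 2, 2))

Compute c_i = Σ_j M_{ij} v_j with v = (9, -1, -5, -5):
  c_1 = 1*9 + 0*-1 + 0*-5 + 0*-5 = 9
  c_2 = 1*9 + -1*-1 + -2*-5 + 1*-5 = 15
  c_3 = 1*9 + 0*-1 + -2*-5 + 1*-5 = 14
  c_4 = 2*9 + 0*-1 + 1*-5 + 0*-5 = 13
p = 5; digits c_i = Σ_j d_{ij}·5^j, 0 ≤ d_{ij} < 5:
  c_1 = 9 = 4·5^0 + 1·5^1
  c_2 = 15 = 0·5^0 + 3·5^1
  c_3 = 14 = 4·5^0 + 2·5^1
  c_4 = 13 = 3·5^0 + 2·5^1
λ_0 = (4, 0, 4, 3)
λ_1 = (1, 3, 2, 2)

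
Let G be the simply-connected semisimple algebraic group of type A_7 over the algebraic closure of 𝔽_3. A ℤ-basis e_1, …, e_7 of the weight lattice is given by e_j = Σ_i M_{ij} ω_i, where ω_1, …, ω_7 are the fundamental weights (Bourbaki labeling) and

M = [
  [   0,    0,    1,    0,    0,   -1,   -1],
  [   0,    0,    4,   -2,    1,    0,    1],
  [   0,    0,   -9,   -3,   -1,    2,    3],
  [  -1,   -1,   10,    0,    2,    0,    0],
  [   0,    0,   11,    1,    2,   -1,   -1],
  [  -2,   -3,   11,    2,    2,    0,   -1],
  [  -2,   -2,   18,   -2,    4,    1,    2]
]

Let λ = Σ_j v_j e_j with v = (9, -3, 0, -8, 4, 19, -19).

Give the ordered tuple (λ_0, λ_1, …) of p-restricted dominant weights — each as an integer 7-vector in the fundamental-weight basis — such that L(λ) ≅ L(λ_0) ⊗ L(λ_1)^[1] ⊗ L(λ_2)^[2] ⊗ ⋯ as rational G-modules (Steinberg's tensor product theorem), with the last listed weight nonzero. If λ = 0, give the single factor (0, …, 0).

((0, 1, 1, 2, 0, 2, 1),)

Converting to the ω-basis (c_i = row i of M dotted with v = (9, -3, 0, -8, 4, 19, -19)):
  c_1 = 0*9 + 0*-3 + 1*0 + 0*-8 + 0*4 + -1*19 + -1*-19 = 0
  c_2 = 0*9 + 0*-3 + 4*0 + -2*-8 + 1*4 + 0*19 + 1*-19 = 1
  c_3 = 0*9 + 0*-3 + -9*0 + -3*-8 + -1*4 + 2*19 + 3*-19 = 1
  c_4 = -1*9 + -1*-3 + 10*0 + 0*-8 + 2*4 + 0*19 + 0*-19 = 2
  c_5 = 0*9 + 0*-3 + 11*0 + 1*-8 + 2*4 + -1*19 + -1*-19 = 0
  c_6 = -2*9 + -3*-3 + 11*0 + 2*-8 + 2*4 + 0*19 + -1*-19 = 2
  c_7 = -2*9 + -2*-3 + 18*0 + -2*-8 + 4*4 + 1*19 + 2*-19 = 1
p = 3; digits c_i = Σ_j d_{ij}·3^j, 0 ≤ d_{ij} < 3:
  c_1 = 0
  c_2 = 1 = 1·3^0
  c_3 = 1 = 1·3^0
  c_4 = 2 = 2·3^0
  c_5 = 0
  c_6 = 2 = 2·3^0
  c_7 = 1 = 1·3^0
λ_0 = (0, 1, 1, 2, 0, 2, 1)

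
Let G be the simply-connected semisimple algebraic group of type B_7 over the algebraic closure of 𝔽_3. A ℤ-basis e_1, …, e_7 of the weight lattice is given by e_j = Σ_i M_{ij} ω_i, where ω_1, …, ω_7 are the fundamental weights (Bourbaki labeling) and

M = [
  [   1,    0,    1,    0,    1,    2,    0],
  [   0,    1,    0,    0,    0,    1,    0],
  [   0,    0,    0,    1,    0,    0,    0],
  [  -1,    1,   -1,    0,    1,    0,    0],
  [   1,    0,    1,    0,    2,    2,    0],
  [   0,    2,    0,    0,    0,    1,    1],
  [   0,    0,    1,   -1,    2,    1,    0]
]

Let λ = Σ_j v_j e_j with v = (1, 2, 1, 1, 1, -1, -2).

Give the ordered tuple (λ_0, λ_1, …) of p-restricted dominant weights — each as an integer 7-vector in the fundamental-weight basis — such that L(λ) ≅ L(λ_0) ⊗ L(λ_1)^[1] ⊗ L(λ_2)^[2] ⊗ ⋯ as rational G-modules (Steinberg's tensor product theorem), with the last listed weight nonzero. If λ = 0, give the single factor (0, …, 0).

ω-coordinates c = M·v, v = (1, 2, 1, 1, 1, -1, -2):
  c_1 = (1)·(1) + (0)·(2) + (1)·(1) + (0)·(1) + (1)·(1) + (2)·(-1) + (0)·(-2) = 1
  c_2 = (0)·(1) + (1)·(2) + (0)·(1) + (0)·(1) + (0)·(1) + (1)·(-1) + (0)·(-2) = 1
  c_3 = (0)·(1) + (0)·(2) + (0)·(1) + (1)·(1) + (0)·(1) + (0)·(-1) + (0)·(-2) = 1
  c_4 = (-1)·(1) + (1)·(2) + (-1)·(1) + (0)·(1) + (1)·(1) + (0)·(-1) + (0)·(-2) = 1
  c_5 = (1)·(1) + (0)·(2) + (1)·(1) + (0)·(1) + (2)·(1) + (2)·(-1) + (0)·(-2) = 2
  c_6 = (0)·(1) + (2)·(2) + (0)·(1) + (0)·(1) + (0)·(1) + (1)·(-1) + (1)·(-2) = 1
  c_7 = (0)·(1) + (0)·(2) + (1)·(1) + (-1)·(1) + (2)·(1) + (1)·(-1) + (0)·(-2) = 1
p = 3; digits c_i = Σ_j d_{ij}·3^j, 0 ≤ d_{ij} < 3:
  c_1 = 1 = 1·3^0
  c_2 = 1 = 1·3^0
  c_3 = 1 = 1·3^0
  c_4 = 1 = 1·3^0
  c_5 = 2 = 2·3^0
  c_6 = 1 = 1·3^0
  c_7 = 1 = 1·3^0
λ_0 = (1, 1, 1, 1, 2, 1, 1)

((1, 1, 1, 1, 2, 1, 1),)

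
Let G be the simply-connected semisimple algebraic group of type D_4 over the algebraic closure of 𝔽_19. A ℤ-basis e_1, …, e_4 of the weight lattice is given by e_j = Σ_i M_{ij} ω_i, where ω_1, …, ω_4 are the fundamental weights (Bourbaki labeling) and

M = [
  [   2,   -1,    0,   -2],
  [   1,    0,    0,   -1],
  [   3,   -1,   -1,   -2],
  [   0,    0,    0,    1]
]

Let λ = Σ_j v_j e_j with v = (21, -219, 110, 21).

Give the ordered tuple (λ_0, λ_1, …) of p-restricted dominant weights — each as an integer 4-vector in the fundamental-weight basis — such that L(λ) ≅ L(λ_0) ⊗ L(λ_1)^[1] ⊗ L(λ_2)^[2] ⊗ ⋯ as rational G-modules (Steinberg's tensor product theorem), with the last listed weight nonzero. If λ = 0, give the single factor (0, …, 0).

Converting to the ω-basis (c_i = row i of M dotted with v = (21, -219, 110, 21)):
  c_1 = 2*21 + -1*-219 + 0*110 + -2*21 = 219
  c_2 = 1*21 + 0*-219 + 0*110 + -1*21 = 0
  c_3 = 3*21 + -1*-219 + -1*110 + -2*21 = 130
  c_4 = 0*21 + 0*-219 + 0*110 + 1*21 = 21
Base-19 expansion of each c_i:
  c_1 = 219 = 10·19^0 + 11·19^1
  c_2 = 0
  c_3 = 130 = 16·19^0 + 6·19^1
  c_4 = 21 = 2·19^0 + 1·19^1
Factor λ_0 = (10, 0, 16, 2)
Factor λ_1 = (11, 0, 6, 1)

((10, 0, 16, 2), (11, 0, 6, 1))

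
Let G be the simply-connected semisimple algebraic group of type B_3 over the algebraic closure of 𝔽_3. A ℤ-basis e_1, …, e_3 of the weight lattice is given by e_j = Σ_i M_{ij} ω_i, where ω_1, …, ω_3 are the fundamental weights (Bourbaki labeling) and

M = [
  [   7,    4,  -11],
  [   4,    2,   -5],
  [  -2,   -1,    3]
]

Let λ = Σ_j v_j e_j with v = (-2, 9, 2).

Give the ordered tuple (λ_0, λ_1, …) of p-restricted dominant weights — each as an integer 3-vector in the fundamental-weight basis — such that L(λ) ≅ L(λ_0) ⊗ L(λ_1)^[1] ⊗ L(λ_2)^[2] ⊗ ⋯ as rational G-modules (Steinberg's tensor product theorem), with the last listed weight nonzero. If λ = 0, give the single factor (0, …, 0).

Change of basis e → ω: c = M·v where v = (-2, 9, 2):
  c_1 = (7)·(-2) + 4·9 + (-11)·(2) = 0
  c_2 = (4)·(-2) + 2·9 + (-5)·(2) = 0
  c_3 = (-2)·(-2) + (-1)·(9) + 3·2 = 1
Writing each c_i in base p = 3:
  c_1 = 0
  c_2 = 0
  c_3 = 1 = 1·3^0
Factor λ_0 = (0, 0, 1)

((0, 0, 1),)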